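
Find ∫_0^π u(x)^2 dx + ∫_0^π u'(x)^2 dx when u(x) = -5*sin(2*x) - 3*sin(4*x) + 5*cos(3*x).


||u||_{H^1(0,π)}^2 = 400/7 + 264*π

u'(x) = -15*sin(3*x) - 10*cos(2*x) - 12*cos(4*x).
Expand u² and (u')² and integrate term by term on (0, π), using: for integers n ≥ 1, ∫_0^π sin²(nx) dx = ∫_0^π cos²(nx) dx = π/2; for n ≠ n', ∫_0^π sin(nx)sin(n'x) dx = ∫_0^π cos(nx)cos(n'x) dx = 0; and by product-to-sum, ∫_0^π sin(nx)cos(n'x) dx = ½∫_0^π [sin((n+n')x) + sin((n−n')x)] dx, which is 0 when n+n' is even and 2n/(n²−n'²) when n+n' is odd (it need not vanish on (0, π)).
  u² squared terms: (-5)²·∫sin(2x)² dx = 25·π/2 = 25*π/2;  (-3)²·∫sin(4x)² dx = 9·π/2 = 9*π/2;  (5)²·∫cos(3x)² dx = 25·π/2 = 25*π/2.
  u² cross terms: 2·(-5)·(-3)·∫sin(2x)·sin(4x) dx = 30·(0) = 0;  2·(-5)·(5)·∫sin(2x)·cos(3x) dx = -50·(-4/5) = 40;  2·(-3)·(5)·∫sin(4x)·cos(3x) dx = -30·(8/7) = -240/7.
  So ∫_0^π u² dx = 25*π/2 + 9*π/2 + 25*π/2 + 0 + 40 − 240/7 = 40/7 + 59*π/2.
  (u')² squared terms: (-15)²·∫sin(3x)² dx = 225·π/2 = 225*π/2;  (-12)²·∫cos(4x)² dx = 144·π/2 = 72*π;  (-10)²·∫cos(2x)² dx = 100·π/2 = 50*π.
  (u')² cross terms: 2·(-15)·(-12)·∫sin(3x)·cos(4x) dx = 360·(-6/7) = -2160/7;  2·(-15)·(-10)·∫sin(3x)·cos(2x) dx = 300·(6/5) = 360;  2·(-12)·(-10)·∫cos(4x)·cos(2x) dx = 240·(0) = 0.
  So ∫_0^π (u')² dx = 225*π/2 + 72*π + 50*π − 2160/7 + 360 + 0 = 360/7 + 469*π/2.
||u||_{H^1}^2 = (40/7 + 59*π/2) + (360/7 + 469*π/2) = 400/7 + 264*π.


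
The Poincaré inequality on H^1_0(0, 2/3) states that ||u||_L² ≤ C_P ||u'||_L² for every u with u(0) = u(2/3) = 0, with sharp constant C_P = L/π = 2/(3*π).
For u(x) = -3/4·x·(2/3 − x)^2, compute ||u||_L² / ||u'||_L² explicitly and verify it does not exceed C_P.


||u||_L² / ||u'||_L² = sqrt(14)/21 < C_P = 2/(3*π).

u(x) = -3/4·x·(2/3 − x)^2, so u'(x) = (2 - 9*x)*(3*x - 2)/12.
u(x) = -3/4·x·(2/3 − x)^2 vanishes at x = 0 and x = 2/3, so u ∈ H^1_0(0, 2/3). Differentiate via the product rule and integrate the resulting polynomials term by term.
  ∫_0^2/3 u² dx = ∫_0^2/3 (9*x^6/16 - 3*x^5/2 + 3*x^4/2 - 2*x^3/3 + x^2/9) dx. Term by term:
    ∫_0^2/3 9*x^6/16 dx = 8/1701;  ∫_0^2/3 -3*x^5/2 dx = -16/729;  ∫_0^2/3 3*x^4/2 dx = 16/405;
    ∫_0^2/3 -2*x^3/3 dx = -8/243;  ∫_0^2/3 x^2/9 dx = 8/729.
  Sum: 8/1701 − 16/729 + 16/405 − 8/243 + 8/729 = 8/25515.
  ∫_0^2/3 (u')² dx = ∫_0^2/3 (81*x^4/16 - 9*x^3 + 11*x^2/2 - 4*x/3 + 1/9) dx. Term by term:
    ∫_0^2/3 81*x^4/16 dx = 2/15;  ∫_0^2/3 -9*x^3 dx = -4/9;  ∫_0^2/3 11*x^2/2 dx = 44/81;
    ∫_0^2/3 -4*x/3 dx = -8/27;  ∫_0^2/3 1/9 dx = 2/27.
  Sum: 2/15 − 4/9 + 44/81 − 8/27 + 2/27 = 4/405.
∫_0^2/3 u² dx = 8/25515, so ||u||_L² = 2*sqrt(70)/945.
∫_0^2/3 (u')² dx = 4/405, so ||u'||_L² = 2*sqrt(5)/45.
Ratio ||u||_L² / ||u'||_L² = sqrt(14)/21.
Sharp Poincaré constant on H^1_0(0, 2/3) is C_P = L/π = 2/(3*π), achieved by sin(3*π/2·x).
A polynomial bump cannot attain the sharp Poincaré constant (only the first sine eigenfunction does), so the ratio is strictly less than C_P, consistent with ||u||_L² ≤ C_P ||u'||_L².


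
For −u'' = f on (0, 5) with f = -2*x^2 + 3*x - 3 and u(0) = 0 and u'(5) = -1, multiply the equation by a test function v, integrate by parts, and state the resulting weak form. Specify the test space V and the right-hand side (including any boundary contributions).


V = {v ∈ H^1(0, 5) : v(0) = 0} (test functions vanish at x = 0 where u is specified); weak form: ∫_0^5 u'v' dx = ∫_0^5 (-2*x^2 + 3*x - 3) v dx − v(5) for all v ∈ V.

Multiply both sides by a test function v and integrate from 0 to 5:
  ∫_0^5 −u''(x) v(x) dx = ∫_0^5 f(x) v(x) dx.
Integrate the LHS by parts once:
  ∫_0^5 −u'' v dx = −[u'(x) v(x)]_0^5 + ∫_0^5 u'(x) v'(x) dx.
Thus ∫_0^5 u'(x) v'(x) dx = ∫_0^5 f(x) v(x) dx + [u'(x) v(x)]_0^5.
Choose V so that boundary terms are either known or forced to vanish.
Mixed BC: u(0) = 0 (Dirichlet) and u'(5) = -1 (Neumann). Define V = {v ∈ H^1(0, 5) : v(0) = 0}. Then [u' v]_0^5 = u'(5)·v(5) − u'(0)·0 = − v(5).
Weak formulation: find u (satisfying any essential BC) such that ∫_0^5 u'(x) v'(x) dx = ∫_0^5 f v dx − v(5) for all v ∈ V (Dirichlet at 0 absorbed into V; Neumann datum at x = 5 contributes the boundary term).
Substituting f(x) = -2*x^2 + 3*x - 3, the right-hand side is ∫_0^5 (-2*x^2 + 3*x - 3) v dx − v(5).


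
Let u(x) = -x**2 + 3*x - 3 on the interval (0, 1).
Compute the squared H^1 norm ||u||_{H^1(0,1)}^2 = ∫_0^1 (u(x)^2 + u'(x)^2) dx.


||u||_{H^1}^2 = 241/30

The H^1 norm (squared) on an interval (0, L) is
  ||u||_{H^1}^2 = ∫_0^L u(x)^2 dx + ∫_0^L u'(x)^2 dx.
Compute u'(x) = 3 - 2*x.
Then u(x)^2 = x**4 - 6*x**3 + 15*x**2 - 18*x + 9 and u'(x)^2 = 4*x**2 - 12*x + 9.
Integrate each monomial from 0 to 1 using ∫_0^1 c·x^n dx = c·1^(n+1)/(n+1):
  ∫_0^1 u(x)^2 dx = ∫_0^1 (x^4 - 6*x^3 + 15*x^2 - 18*x + 9) dx. Term by term:
    ∫_0^1 x^4 dx = 1/5;  ∫_0^1 -6*x^3 dx = -3/2;  ∫_0^1 15*x^2 dx = 5;
    ∫_0^1 -18*x dx = -9;  ∫_0^1 9 dx = 9.
  Sum: 1/5 − 3/2 + 5 − 9 + 9 = 37/10.
  ∫_0^1 u'(x)^2 dx = ∫_0^1 (4*x^2 - 12*x + 9) dx. Term by term:
    ∫_0^1 4*x^2 dx = 4/3;  ∫_0^1 -12*x dx = -6;  ∫_0^1 9 dx = 9.
  Sum: 4/3 − 6 + 9 = 13/3.
Adding: ||u||_{H^1}^2 = 37/10 + 13/3 = 241/30.


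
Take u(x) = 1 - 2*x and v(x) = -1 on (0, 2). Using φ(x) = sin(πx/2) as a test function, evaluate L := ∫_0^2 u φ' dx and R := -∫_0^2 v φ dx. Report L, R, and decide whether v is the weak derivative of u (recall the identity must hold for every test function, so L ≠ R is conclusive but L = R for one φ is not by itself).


LHS = 8/π, RHS = 4/π. No, v is not the weak derivative of u.

u(x) = 1 - 2*x, classical derivative u'(x) = -2.
φ(x) = sin(πx/2), so φ'(x) = π*cos(π*x/2)/2.
Note φ(0) = φ(2) = 0, so the boundary term u·φ vanishes.
LHS = ∫_0^2 u(x) φ'(x) dx = ∫_0^2 (-π*x*cos(π*x/2) + π*cos(π*x/2)/2) dx. Term by term:
  ∫_0^2 π*cos(π*x/2)/2 dx = 0;  ∫_0^2 -π*x*cos(π*x/2) dx = 8/π.
Sum: 0 + 8/π = 8/π.
So LHS = 8/π.
∫_0^2 v(x) φ(x) dx = ∫_0^2 (-sin(π*x/2)) dx. Term by term:
  ∫_0^2 -sin(π*x/2) dx = -4/π.
So RHS = -∫_0^2 v(x) φ(x) dx = 4/π.
LHS − RHS = 4/π ≠ 0, so the identity fails.
(For a valid weak derivative the identity must hold for EVERY test function, in particular this one. The failure shows v is NOT the weak derivative of u.)
Correct weak derivative would be u'(x) = -2.


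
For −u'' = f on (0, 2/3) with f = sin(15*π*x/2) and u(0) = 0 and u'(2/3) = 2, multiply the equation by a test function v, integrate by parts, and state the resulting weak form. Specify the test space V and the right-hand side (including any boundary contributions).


V = {v ∈ H^1(0, 2/3) : v(0) = 0} (test functions vanish at x = 0 where u is specified); weak form: ∫_0^2/3 u'v' dx = ∫_0^2/3 (sin(15*π*x/2)) v dx + 2·v(2/3) for all v ∈ V.

Multiply both sides by a test function v and integrate from 0 to 2/3:
  ∫_0^2/3 −u''(x) v(x) dx = ∫_0^2/3 f(x) v(x) dx.
Integrate the LHS by parts once:
  ∫_0^2/3 −u'' v dx = −[u'(x) v(x)]_0^2/3 + ∫_0^2/3 u'(x) v'(x) dx.
Thus ∫_0^2/3 u'(x) v'(x) dx = ∫_0^2/3 f(x) v(x) dx + [u'(x) v(x)]_0^2/3.
Choose V so that boundary terms are either known or forced to vanish.
Mixed BC: u(0) = 0 (Dirichlet) and u'(2/3) = 2 (Neumann). Define V = {v ∈ H^1(0, 2/3) : v(0) = 0}. Then [u' v]_0^2/3 = u'(2/3)·v(2/3) − u'(0)·0 = 2·v(2/3).
Weak formulation: find u (satisfying any essential BC) such that ∫_0^2/3 u'(x) v'(x) dx = ∫_0^2/3 f v dx + 2·v(2/3) for all v ∈ V (Dirichlet at 0 absorbed into V; Neumann datum at x = 2/3 contributes the boundary term).
Substituting f(x) = sin(15*π*x/2), the right-hand side is ∫_0^2/3 (sin(15*π*x/2)) v dx + 2·v(2/3).


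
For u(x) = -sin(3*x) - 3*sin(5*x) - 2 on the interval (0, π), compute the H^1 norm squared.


||u||_{H^1(0,π)}^2 = 112/15 + 126*π

u'(x) = -3*cos(3*x) - 15*cos(5*x).
Expand u² and (u')² and integrate term by term on (0, π), using: for integers n ≥ 1, ∫_0^π sin²(nx) dx = ∫_0^π cos²(nx) dx = π/2; for n ≠ n', ∫_0^π sin(nx)sin(n'x) dx = ∫_0^π cos(nx)cos(n'x) dx = 0; and by product-to-sum, ∫_0^π sin(nx)cos(n'x) dx = ½∫_0^π [sin((n+n')x) + sin((n−n')x)] dx, which is 0 when n+n' is even and 2n/(n²−n'²) when n+n' is odd (it need not vanish on (0, π)). For the constant mode: ∫_0^π 1 dx = π, ∫_0^π cos(nx) dx = 0, ∫_0^π sin(nx) dx = (1−(−1)^n)/n.
  u² squared terms: (-2)²·∫1 dx = 4·π = 4*π;  (-1)²·∫sin(3x)² dx = 1·π/2 = π/2;  (-3)²·∫sin(5x)² dx = 9·π/2 = 9*π/2.
  u² cross terms: 2·(-2)·(-1)·∫1·sin(3x) dx = 4·(2/3) = 8/3;  2·(-2)·(-3)·∫1·sin(5x) dx = 12·(2/5) = 24/5;  2·(-1)·(-3)·∫sin(3x)·sin(5x) dx = 6·(0) = 0.
  So ∫_0^π u² dx = 4*π + π/2 + 9*π/2 + 8/3 + 24/5 + 0 = 112/15 + 9*π.
  (u')² squared terms: (-15)²·∫cos(5x)² dx = 225·π/2 = 225*π/2;  (-3)²·∫cos(3x)² dx = 9·π/2 = 9*π/2.
  (u')² cross terms: 2·(-15)·(-3)·∫cos(5x)·cos(3x) dx = 90·(0) = 0.
  So ∫_0^π (u')² dx = 225*π/2 + 9*π/2 + 0 = 117*π.
||u||_{H^1}^2 = (112/15 + 9*π) + (117*π) = 112/15 + 126*π.


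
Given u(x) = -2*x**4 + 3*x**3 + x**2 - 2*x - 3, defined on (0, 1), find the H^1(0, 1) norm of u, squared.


||u||_{H^1}^2 = 775/63

The H^1 norm (squared) on an interval (0, L) is
  ||u||_{H^1}^2 = ∫_0^L u(x)^2 dx + ∫_0^L u'(x)^2 dx.
Compute u'(x) = -8*x**3 + 9*x**2 + 2*x - 2.
Then u(x)^2 = 4*x**8 - 12*x**7 + 5*x**6 + 14*x**5 + x**4 - 22*x**3 - 2*x**2 + 12*x + 9 and u'(x)^2 = 64*x**6 - 144*x**5 + 49*x**4 + 68*x**3 - 32*x**2 - 8*x + 4.
Integrate each monomial from 0 to 1 using ∫_0^1 c·x^n dx = c·1^(n+1)/(n+1):
  ∫_0^1 u(x)^2 dx = ∫_0^1 (4*x^8 - 12*x^7 + 5*x^6 + 14*x^5 + x^4 - 22*x^3 - 2*x^2 + 12*x + 9) dx. Term by term:
    ∫_0^1 4*x^8 dx = 4/9;  ∫_0^1 -12*x^7 dx = -3/2;  ∫_0^1 5*x^6 dx = 5/7;
    ∫_0^1 14*x^5 dx = 7/3;  ∫_0^1 x^4 dx = 1/5;  ∫_0^1 -22*x^3 dx = -11/2;
    ∫_0^1 -2*x^2 dx = -2/3;  ∫_0^1 12*x dx = 6;  ∫_0^1 9 dx = 9.
  Sum: 4/9 − 3/2 + 5/7 + 7/3 + 1/5 − 11/2 − 2/3 + 6 + 9 = 3473/315.
  ∫_0^1 u'(x)^2 dx = ∫_0^1 (64*x^6 - 144*x^5 + 49*x^4 + 68*x^3 - 32*x^2 - 8*x + 4) dx. Term by term:
    ∫_0^1 64*x^6 dx = 64/7;  ∫_0^1 -144*x^5 dx = -24;  ∫_0^1 49*x^4 dx = 49/5;
    ∫_0^1 68*x^3 dx = 17;  ∫_0^1 -32*x^2 dx = -32/3;  ∫_0^1 -8*x dx = -4;
    ∫_0^1 4 dx = 4.
  Sum: 64/7 − 24 + 49/5 + 17 − 32/3 − 4 + 4 = 134/105.
Adding: ||u||_{H^1}^2 = 3473/315 + 134/105 = 775/63.


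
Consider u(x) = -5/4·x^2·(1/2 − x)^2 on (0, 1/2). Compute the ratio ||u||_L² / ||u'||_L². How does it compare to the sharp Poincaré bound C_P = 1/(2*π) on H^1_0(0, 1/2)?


||u||_L² / ||u'||_L² = sqrt(3)/12 < C_P = 1/(2*π).

u(x) = -5/4·x^2·(1/2 − x)^2, so u'(x) = 5*x*(-8*x^2 + 6*x - 1)/8.
u(x) = -5/4·x^2·(1/2 − x)^2 vanishes at x = 0 and x = 1/2, so u ∈ H^1_0(0, 1/2). Differentiate via the product rule and integrate the resulting polynomials term by term.
  ∫_0^1/2 u² dx = ∫_0^1/2 (25*x^8/16 - 25*x^7/8 + 75*x^6/32 - 25*x^5/32 + 25*x^4/256) dx. Term by term:
    ∫_0^1/2 25*x^8/16 dx = 25/73728;  ∫_0^1/2 -25*x^7/8 dx = -25/16384;  ∫_0^1/2 75*x^6/32 dx = 75/28672;
    ∫_0^1/2 -25*x^5/32 dx = -25/12288;  ∫_0^1/2 25*x^4/256 dx = 5/8192.
  Sum: 25/73728 − 25/16384 + 75/28672 − 25/12288 + 5/8192 = 5/1032192.
  ∫_0^1/2 (u')² dx = ∫_0^1/2 (25*x^6 - 75*x^5/2 + 325*x^4/16 - 75*x^3/16 + 25*x^2/64) dx. Term by term:
    ∫_0^1/2 25*x^6 dx = 25/896;  ∫_0^1/2 -75*x^5/2 dx = -25/256;  ∫_0^1/2 325*x^4/16 dx = 65/512;
    ∫_0^1/2 -75*x^3/16 dx = -75/1024;  ∫_0^1/2 25*x^2/64 dx = 25/1536.
  Sum: 25/896 − 25/256 + 65/512 − 75/1024 + 25/1536 = 5/21504.
∫_0^1/2 u² dx = 5/1032192, so ||u||_L² = sqrt(35)/2688.
∫_0^1/2 (u')² dx = 5/21504, so ||u'||_L² = sqrt(105)/672.
Ratio ||u||_L² / ||u'||_L² = sqrt(3)/12.
Sharp Poincaré constant on H^1_0(0, 1/2) is C_P = L/π = 1/(2*π), achieved by sin(2*π·x).
A polynomial bump cannot attain the sharp Poincaré constant (only the first sine eigenfunction does), so the ratio is strictly less than C_P, consistent with ||u||_L² ≤ C_P ||u'||_L².


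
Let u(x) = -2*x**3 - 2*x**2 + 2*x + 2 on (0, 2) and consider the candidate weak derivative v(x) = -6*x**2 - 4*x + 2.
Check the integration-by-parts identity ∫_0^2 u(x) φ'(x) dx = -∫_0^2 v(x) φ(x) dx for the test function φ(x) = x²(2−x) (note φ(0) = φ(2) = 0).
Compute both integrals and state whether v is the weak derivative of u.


LHS = 248/15, RHS = 248/15. Yes, v = u' weakly.

u(x) = -2*x**3 - 2*x**2 + 2*x + 2, classical derivative u'(x) = -6*x**2 - 4*x + 2.
φ(x) = x²(2−x), so φ'(x) = x*(4 - 3*x).
Note φ(0) = φ(2) = 0, so the boundary term u·φ vanishes.
LHS = ∫_0^2 u(x) φ'(x) dx = ∫_0^2 (6*x^5 - 2*x^4 - 14*x^3 + 2*x^2 + 8*x) dx. Term by term:
  ∫_0^2 6*x^5 dx = 64;  ∫_0^2 -2*x^4 dx = -64/5;  ∫_0^2 -14*x^3 dx = -56;
  ∫_0^2 2*x^2 dx = 16/3;  ∫_0^2 8*x dx = 16.
Sum: 64 − 64/5 − 56 + 16/3 + 16 = 248/15.
So LHS = 248/15.
∫_0^2 v(x) φ(x) dx = ∫_0^2 (6*x^5 - 8*x^4 - 10*x^3 + 4*x^2) dx. Term by term:
  ∫_0^2 6*x^5 dx = 64;  ∫_0^2 -8*x^4 dx = -256/5;  ∫_0^2 -10*x^3 dx = -40;
  ∫_0^2 4*x^2 dx = 32/3.
Sum: 64 − 256/5 − 40 + 32/3 = -248/15.
So RHS = -∫_0^2 v(x) φ(x) dx = 248/15.
LHS = RHS, so the identity holds for this test φ.
Moreover u is smooth here and v(x) = u'(x) = -6*x**2 - 4*x + 2 pointwise, so the identity holds for every test function. Hence v is the weak derivative of u.


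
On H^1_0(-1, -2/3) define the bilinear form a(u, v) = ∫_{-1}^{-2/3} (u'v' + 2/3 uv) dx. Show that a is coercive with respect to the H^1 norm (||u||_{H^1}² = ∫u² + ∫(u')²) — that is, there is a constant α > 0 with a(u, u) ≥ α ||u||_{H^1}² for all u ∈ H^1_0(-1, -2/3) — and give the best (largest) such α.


α = (2 + 27*π^2)/(3*(1 + 9*π^2))

Coercivity of a(·,·) on H^1_0(-1, -2/3) means a(u, u) ≥ α ||u||_{H^1}² for every u ∈ H^1_0.
The interval has length L = 1/3, and Poincaré/coercivity depend only on L. Here a(u, u) = ∫(u')² + (2/3)·∫u².
Here 0 < c = 2/3 < 1. The condition a(u,u) ≥ α||u||_{H^1}² reads (1−α)∫(u')² ≥ (α−c)∫u². Any admissible α is ≤ 1 (rapidly oscillating u have ∫u²/∫(u')² → 0), and α = 1 would force 0 ≥ (1−c)∫u², impossible since c < 1; so 1−α > 0. By the sharp Poincaré inequality on H^1_0 of an interval of length L, ∫(u')² ≥ (π/L)²∫u² with equality for the first sine mode sin(π(x−x₀)/L) (x₀ the left endpoint), so the inequality holds for all u iff (1−α)(π/L)² ≥ α − c, i.e. α ≤ ((π/L)² + c)/((π/L)² + 1) = (1 + c(L/π)²)/(1 + (L/π)²). With (π/L)² = 9*π^2 and c = 2/3, the largest admissible constant is α = ((π/L)² + c)/((π/L)² + 1).
Simplifying, α = (2 + 27*π^2)/(3*(1 + 9*π^2)).


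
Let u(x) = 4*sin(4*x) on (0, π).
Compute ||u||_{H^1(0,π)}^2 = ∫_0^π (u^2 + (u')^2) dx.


||u||_{H^1(0,π)}^2 = 136*π

u'(x) = 16*cos(4*x).
Expand u² and (u')² and integrate term by term on (0, π), using: for integers n ≥ 1, ∫_0^π sin²(nx) dx = ∫_0^π cos²(nx) dx = π/2; for n ≠ n', ∫_0^π sin(nx)sin(n'x) dx = ∫_0^π cos(nx)cos(n'x) dx = 0; and by product-to-sum, ∫_0^π sin(nx)cos(n'x) dx = ½∫_0^π [sin((n+n')x) + sin((n−n')x)] dx, which is 0 when n+n' is even and 2n/(n²−n'²) when n+n' is odd (it need not vanish on (0, π)).
  u² squared terms: (4)²·∫sin(4x)² dx = 16·π/2 = 8*π.
  So ∫_0^π u² dx = 8*π.
  (u')² squared terms: (16)²·∫cos(4x)² dx = 256·π/2 = 128*π.
  So ∫_0^π (u')² dx = 128*π.
||u||_{H^1}^2 = (8*π) + (128*π) = 136*π.


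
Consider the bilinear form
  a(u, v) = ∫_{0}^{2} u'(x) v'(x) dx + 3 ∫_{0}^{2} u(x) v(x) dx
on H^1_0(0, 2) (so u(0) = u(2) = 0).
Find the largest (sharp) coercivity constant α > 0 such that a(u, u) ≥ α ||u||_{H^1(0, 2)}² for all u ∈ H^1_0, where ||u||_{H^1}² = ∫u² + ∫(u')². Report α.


α = 1

Coercivity of a(·,·) on H^1_0(0, 2) means a(u, u) ≥ α ||u||_{H^1}² for every u ∈ H^1_0.
The interval has length L = 2, and Poincaré/coercivity depend only on L. Here a(u, u) = ∫(u')² + (3)·∫u².
Here c = 3 ≥ 1, so a(u,u) = ∫(u')² + c∫u² ≥ ∫(u')² + ∫u² = ||u||_{H^1}², i.e. α = 1 works. No larger α is possible: a(u,u) ≥ α||u||_{H^1}² means (1−α)∫(u')² ≥ (α−c)∫u², and for the modes u_n = sin(nπ(x−x₀)/L) (x₀ the left endpoint) one has ∫u_n²/∫(u_n')² = (L/(nπ))² → 0, so a(u_n,u_n)/||u_n||_{H^1}² → 1. Hence the optimal constant is α = 1.
Therefore α = 1.


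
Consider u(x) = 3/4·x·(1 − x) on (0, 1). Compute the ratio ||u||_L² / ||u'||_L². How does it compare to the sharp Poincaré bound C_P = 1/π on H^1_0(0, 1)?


||u||_L² / ||u'||_L² = sqrt(10)/10 < C_P = 1/π.

u(x) = 3/4·x·(1 − x), so u'(x) = 3/4 - 3*x/2.
u(x) = 3/4·x·(1 − x) vanishes at x = 0 and x = 1, so u ∈ H^1_0(0, 1). Differentiate via the product rule and integrate the resulting polynomials term by term.
  ∫_0^1 u² dx = ∫_0^1 (9*x^4/16 - 9*x^3/8 + 9*x^2/16) dx. Term by term:
    ∫_0^1 9*x^4/16 dx = 9/80;  ∫_0^1 -9*x^3/8 dx = -9/32;  ∫_0^1 9*x^2/16 dx = 3/16.
  Sum: 9/80 − 9/32 + 3/16 = 3/160.
  ∫_0^1 (u')² dx = ∫_0^1 (9*x^2/4 - 9*x/4 + 9/16) dx. Term by term:
    ∫_0^1 9*x^2/4 dx = 3/4;  ∫_0^1 -9*x/4 dx = -9/8;  ∫_0^1 9/16 dx = 9/16.
  Sum: 3/4 − 9/8 + 9/16 = 3/16.
∫_0^1 u² dx = 3/160, so ||u||_L² = sqrt(30)/40.
∫_0^1 (u')² dx = 3/16, so ||u'||_L² = sqrt(3)/4.
Ratio ||u||_L² / ||u'||_L² = sqrt(10)/10.
Sharp Poincaré constant on H^1_0(0, 1) is C_P = L/π = 1/π, achieved by sin(π·x).
A polynomial bump cannot attain the sharp Poincaré constant (only the first sine eigenfunction does), so the ratio is strictly less than C_P, consistent with ||u||_L² ≤ C_P ||u'||_L².


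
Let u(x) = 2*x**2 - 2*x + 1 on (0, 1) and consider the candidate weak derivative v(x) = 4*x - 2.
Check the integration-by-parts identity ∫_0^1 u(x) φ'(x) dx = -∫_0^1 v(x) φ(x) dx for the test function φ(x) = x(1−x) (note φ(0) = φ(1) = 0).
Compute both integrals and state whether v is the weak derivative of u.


LHS = 0, RHS = 0. Yes, v = u' weakly.

u(x) = 2*x**2 - 2*x + 1, classical derivative u'(x) = 4*x - 2.
φ(x) = x(1−x), so φ'(x) = 1 - 2*x.
Note φ(0) = φ(1) = 0, so the boundary term u·φ vanishes.
LHS = ∫_0^1 u(x) φ'(x) dx = ∫_0^1 (-4*x^3 + 6*x^2 - 4*x + 1) dx. Term by term:
  ∫_0^1 -4*x^3 dx = -1;  ∫_0^1 6*x^2 dx = 2;  ∫_0^1 -4*x dx = -2;
  ∫_0^1 1 dx = 1.
Sum: -1 + 2 − 2 + 1 = 0.
So LHS = 0.
∫_0^1 v(x) φ(x) dx = ∫_0^1 (-4*x^3 + 6*x^2 - 2*x) dx. Term by term:
  ∫_0^1 -4*x^3 dx = -1;  ∫_0^1 6*x^2 dx = 2;  ∫_0^1 -2*x dx = -1.
Sum: -1 + 2 − 1 = 0.
So RHS = -∫_0^1 v(x) φ(x) dx = 0.
LHS = RHS, so the identity holds for this test φ.
Moreover u is smooth here and v(x) = u'(x) = 4*x - 2 pointwise, so the identity holds for every test function. Hence v is the weak derivative of u.


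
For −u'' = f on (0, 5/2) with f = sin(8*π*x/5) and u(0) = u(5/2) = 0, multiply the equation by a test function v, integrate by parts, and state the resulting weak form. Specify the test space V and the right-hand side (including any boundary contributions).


V = H^1_0(0, 5/2) (so v(0) = v(5/2) = 0); weak form: ∫_0^5/2 u'v' dx = ∫_0^5/2 (sin(8*π*x/5)) v dx for all v ∈ V.

Multiply both sides by a test function v and integrate from 0 to 5/2:
  ∫_0^5/2 −u''(x) v(x) dx = ∫_0^5/2 f(x) v(x) dx.
Integrate the LHS by parts once:
  ∫_0^5/2 −u'' v dx = −[u'(x) v(x)]_0^5/2 + ∫_0^5/2 u'(x) v'(x) dx.
Thus ∫_0^5/2 u'(x) v'(x) dx = ∫_0^5/2 f(x) v(x) dx + [u'(x) v(x)]_0^5/2.
Choose V so that boundary terms are either known or forced to vanish.
u is Dirichlet: u(0) = u(5/2) = 0. Let V = H^1_0(0, 5/2); then v(0) = v(5/2) = 0, and [u' v]_0^5/2 = 0.
Weak formulation: find u (satisfying any essential BC) such that ∫_0^5/2 u'(x) v'(x) dx = ∫_0^5/2 f v dx for all v ∈ V.
Substituting f(x) = sin(8*π*x/5), the right-hand side is ∫_0^5/2 (sin(8*π*x/5)) v dx.


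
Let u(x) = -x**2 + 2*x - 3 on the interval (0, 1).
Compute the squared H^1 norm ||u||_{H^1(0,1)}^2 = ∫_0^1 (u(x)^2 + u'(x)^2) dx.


||u||_{H^1}^2 = 103/15

The H^1 norm (squared) on an interval (0, L) is
  ||u||_{H^1}^2 = ∫_0^L u(x)^2 dx + ∫_0^L u'(x)^2 dx.
Compute u'(x) = 2 - 2*x.
Then u(x)^2 = x**4 - 4*x**3 + 10*x**2 - 12*x + 9 and u'(x)^2 = 4*x**2 - 8*x + 4.
Integrate each monomial from 0 to 1 using ∫_0^1 c·x^n dx = c·1^(n+1)/(n+1):
  ∫_0^1 u(x)^2 dx = ∫_0^1 (x^4 - 4*x^3 + 10*x^2 - 12*x + 9) dx. Term by term:
    ∫_0^1 x^4 dx = 1/5;  ∫_0^1 -4*x^3 dx = -1;  ∫_0^1 10*x^2 dx = 10/3;
    ∫_0^1 -12*x dx = -6;  ∫_0^1 9 dx = 9.
  Sum: 1/5 − 1 + 10/3 − 6 + 9 = 83/15.
  ∫_0^1 u'(x)^2 dx = ∫_0^1 (4*x^2 - 8*x + 4) dx. Term by term:
    ∫_0^1 4*x^2 dx = 4/3;  ∫_0^1 -8*x dx = -4;  ∫_0^1 4 dx = 4.
  Sum: 4/3 − 4 + 4 = 4/3.
Adding: ||u||_{H^1}^2 = 83/15 + 4/3 = 103/15.


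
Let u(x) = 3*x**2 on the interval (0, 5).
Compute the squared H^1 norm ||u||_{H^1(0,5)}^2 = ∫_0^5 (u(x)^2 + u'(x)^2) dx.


||u||_{H^1}^2 = 7125

The H^1 norm (squared) on an interval (0, L) is
  ||u||_{H^1}^2 = ∫_0^L u(x)^2 dx + ∫_0^L u'(x)^2 dx.
Compute u'(x) = 6*x.
Then u(x)^2 = 9*x**4 and u'(x)^2 = 36*x**2.
Integrate each monomial from 0 to 5 using ∫_0^5 c·x^n dx = c·5^(n+1)/(n+1):
  ∫_0^5 u(x)^2 dx = ∫_0^5 (9*x^4) dx. Term by term:
    ∫_0^5 9*x^4 dx = 5625.
  ∫_0^5 u'(x)^2 dx = ∫_0^5 (36*x^2) dx. Term by term:
    ∫_0^5 36*x^2 dx = 1500.
Adding: ||u||_{H^1}^2 = 5625 + 1500 = 7125.


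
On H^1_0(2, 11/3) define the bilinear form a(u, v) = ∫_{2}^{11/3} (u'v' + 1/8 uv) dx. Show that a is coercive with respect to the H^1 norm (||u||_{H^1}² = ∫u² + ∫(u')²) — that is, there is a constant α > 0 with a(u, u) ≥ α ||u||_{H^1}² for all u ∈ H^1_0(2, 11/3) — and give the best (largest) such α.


α = (25 + 72*π^2)/(8*(25 + 9*π^2))

Coercivity of a(·,·) on H^1_0(2, 11/3) means a(u, u) ≥ α ||u||_{H^1}² for every u ∈ H^1_0.
The interval has length L = 5/3, and Poincaré/coercivity depend only on L. Here a(u, u) = ∫(u')² + (1/8)·∫u².
Here 0 < c = 1/8 < 1. The condition a(u,u) ≥ α||u||_{H^1}² reads (1−α)∫(u')² ≥ (α−c)∫u². Any admissible α is ≤ 1 (rapidly oscillating u have ∫u²/∫(u')² → 0), and α = 1 would force 0 ≥ (1−c)∫u², impossible since c < 1; so 1−α > 0. By the sharp Poincaré inequality on H^1_0 of an interval of length L, ∫(u')² ≥ (π/L)²∫u² with equality for the first sine mode sin(π(x−x₀)/L) (x₀ the left endpoint), so the inequality holds for all u iff (1−α)(π/L)² ≥ α − c, i.e. α ≤ ((π/L)² + c)/((π/L)² + 1) = (1 + c(L/π)²)/(1 + (L/π)²). With (π/L)² = 9*π^2/25 and c = 1/8, the largest admissible constant is α = ((π/L)² + c)/((π/L)² + 1).
Simplifying, α = (25 + 72*π^2)/(8*(25 + 9*π^2)).


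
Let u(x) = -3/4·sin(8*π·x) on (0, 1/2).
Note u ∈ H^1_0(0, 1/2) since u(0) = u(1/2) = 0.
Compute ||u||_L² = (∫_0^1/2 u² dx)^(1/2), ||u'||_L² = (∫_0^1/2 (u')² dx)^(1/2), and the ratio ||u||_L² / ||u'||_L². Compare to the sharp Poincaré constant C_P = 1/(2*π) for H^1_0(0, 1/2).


||u||_L² / ||u'||_L² = 1/(8*π) < C_P = 1/(2*π).

u(x) = -3/4·sin(8*π·x), so u'(x) = -6*π*cos(8*π*x).
Writing u(x) = A·sin(kπx/L) with A = -3/4 and k = 4, use ∫_0^L sin²(kπx/L) dx = L/2 and ∫_0^L cos²(kπx/L) dx = L/2.
u² = 9/16·sin²(8*π·x) and (u')² = 36*π^2·cos²(8*π·x), and each of sin², cos² integrates to L/2 = 1/4 over (0, 1/2).
∫_0^1/2 u² dx = 9/64, so ||u||_L² = 3/8.
∫_0^1/2 (u')² dx = 9*π^2, so ||u'||_L² = 3*π.
Ratio ||u||_L² / ||u'||_L² = 1/(8*π).
Sharp Poincaré constant on H^1_0(0, 1/2) is C_P = L/π = 1/(2*π), achieved by sin(2*π·x).
This is the k = 4 harmonic; the ratio L/(kπ) is strictly less than C_P = L/π, consistent with the sharp inequality ||u||_L² ≤ C_P ||u'||_L².


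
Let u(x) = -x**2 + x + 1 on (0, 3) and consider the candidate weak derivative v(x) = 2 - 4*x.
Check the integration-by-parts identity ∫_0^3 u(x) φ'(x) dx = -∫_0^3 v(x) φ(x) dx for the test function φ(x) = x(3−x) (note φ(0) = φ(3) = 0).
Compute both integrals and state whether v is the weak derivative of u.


LHS = 9, RHS = 18. No, v is not the weak derivative of u.

u(x) = -x**2 + x + 1, classical derivative u'(x) = 1 - 2*x.
φ(x) = x(3−x), so φ'(x) = 3 - 2*x.
Note φ(0) = φ(3) = 0, so the boundary term u·φ vanishes.
LHS = ∫_0^3 u(x) φ'(x) dx = ∫_0^3 (2*x^3 - 5*x^2 + x + 3) dx. Term by term:
  ∫_0^3 2*x^3 dx = 81/2;  ∫_0^3 -5*x^2 dx = -45;  ∫_0^3 x dx = 9/2;
  ∫_0^3 3 dx = 9.
Sum: 81/2 − 45 + 9/2 + 9 = 9.
So LHS = 9.
∫_0^3 v(x) φ(x) dx = ∫_0^3 (4*x^3 - 14*x^2 + 6*x) dx. Term by term:
  ∫_0^3 4*x^3 dx = 81;  ∫_0^3 -14*x^2 dx = -126;  ∫_0^3 6*x dx = 27.
Sum: 81 − 126 + 27 = -18.
So RHS = -∫_0^3 v(x) φ(x) dx = 18.
LHS − RHS = -9 ≠ 0, so the identity fails.
(For a valid weak derivative the identity must hold for EVERY test function, in particular this one. The failure shows v is NOT the weak derivative of u.)
Correct weak derivative would be u'(x) = 1 - 2*x.


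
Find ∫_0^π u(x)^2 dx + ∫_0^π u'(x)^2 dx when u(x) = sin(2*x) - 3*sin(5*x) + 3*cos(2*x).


||u||_{H^1(0,π)}^2 = -300/7 + 142*π

u'(x) = -6*sin(2*x) + 2*cos(2*x) - 15*cos(5*x).
Expand u² and (u')² and integrate term by term on (0, π), using: for integers n ≥ 1, ∫_0^π sin²(nx) dx = ∫_0^π cos²(nx) dx = π/2; for n ≠ n', ∫_0^π sin(nx)sin(n'x) dx = ∫_0^π cos(nx)cos(n'x) dx = 0; and by product-to-sum, ∫_0^π sin(nx)cos(n'x) dx = ½∫_0^π [sin((n+n')x) + sin((n−n')x)] dx, which is 0 when n+n' is even and 2n/(n²−n'²) when n+n' is odd (it need not vanish on (0, π)).
  u² squared terms: (-3)²·∫sin(5x)² dx = 9·π/2 = 9*π/2;  (3)²·∫cos(2x)² dx = 9·π/2 = 9*π/2;  (1)²·∫sin(2x)² dx = 1·π/2 = π/2.
  u² cross terms: 2·(-3)·(3)·∫sin(5x)·cos(2x) dx = -18·(10/21) = -60/7;  2·(-3)·(1)·∫sin(5x)·sin(2x) dx = -6·(0) = 0;  2·(3)·(1)·∫cos(2x)·sin(2x) dx = 6·(0) = 0.
  So ∫_0^π u² dx = 9*π/2 + 9*π/2 + π/2 − 60/7 + 0 + 0 = -60/7 + 19*π/2.
  (u')² squared terms: (-15)²·∫cos(5x)² dx = 225·π/2 = 225*π/2;  (-6)²·∫sin(2x)² dx = 36·π/2 = 18*π;  (2)²·∫cos(2x)² dx = 4·π/2 = 2*π.
  (u')² cross terms: 2·(-15)·(-6)·∫cos(5x)·sin(2x) dx = 180·(-4/21) = -240/7;  2·(-15)·(2)·∫cos(5x)·cos(2x) dx = -60·(0) = 0;  2·(-6)·(2)·∫sin(2x)·cos(2x) dx = -24·(0) = 0.
  So ∫_0^π (u')² dx = 225*π/2 + 18*π + 2*π − 240/7 + 0 + 0 = -240/7 + 265*π/2.
||u||_{H^1}^2 = (-60/7 + 19*π/2) + (-240/7 + 265*π/2) = -300/7 + 142*π.


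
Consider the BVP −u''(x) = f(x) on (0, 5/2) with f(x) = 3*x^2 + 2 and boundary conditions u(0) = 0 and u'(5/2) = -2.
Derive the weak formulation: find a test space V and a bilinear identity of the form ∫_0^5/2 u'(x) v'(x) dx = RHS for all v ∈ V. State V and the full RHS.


V = {v ∈ H^1(0, 5/2) : v(0) = 0} (test functions vanish at x = 0 where u is specified); weak form: ∫_0^5/2 u'v' dx = ∫_0^5/2 (3*x^2 + 2) v dx − 2·v(5/2) for all v ∈ V.

Multiply both sides by a test function v and integrate from 0 to 5/2:
  ∫_0^5/2 −u''(x) v(x) dx = ∫_0^5/2 f(x) v(x) dx.
Integrate the LHS by parts once:
  ∫_0^5/2 −u'' v dx = −[u'(x) v(x)]_0^5/2 + ∫_0^5/2 u'(x) v'(x) dx.
Thus ∫_0^5/2 u'(x) v'(x) dx = ∫_0^5/2 f(x) v(x) dx + [u'(x) v(x)]_0^5/2.
Choose V so that boundary terms are either known or forced to vanish.
Mixed BC: u(0) = 0 (Dirichlet) and u'(5/2) = -2 (Neumann). Define V = {v ∈ H^1(0, 5/2) : v(0) = 0}. Then [u' v]_0^5/2 = u'(5/2)·v(5/2) − u'(0)·0 = − 2·v(5/2).
Weak formulation: find u (satisfying any essential BC) such that ∫_0^5/2 u'(x) v'(x) dx = ∫_0^5/2 f v dx − 2·v(5/2) for all v ∈ V (Dirichlet at 0 absorbed into V; Neumann datum at x = 5/2 contributes the boundary term).
Substituting f(x) = 3*x^2 + 2, the right-hand side is ∫_0^5/2 (3*x^2 + 2) v dx − 2·v(5/2).


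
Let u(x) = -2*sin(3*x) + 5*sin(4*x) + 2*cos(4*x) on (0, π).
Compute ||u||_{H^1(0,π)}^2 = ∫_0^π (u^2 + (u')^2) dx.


||u||_{H^1(0,π)}^2 = 816/7 + 533*π/2

u'(x) = -8*sin(4*x) - 6*cos(3*x) + 20*cos(4*x).
Expand u² and (u')² and integrate term by term on (0, π), using: for integers n ≥ 1, ∫_0^π sin²(nx) dx = ∫_0^π cos²(nx) dx = π/2; for n ≠ n', ∫_0^π sin(nx)sin(n'x) dx = ∫_0^π cos(nx)cos(n'x) dx = 0; and by product-to-sum, ∫_0^π sin(nx)cos(n'x) dx = ½∫_0^π [sin((n+n')x) + sin((n−n')x)] dx, which is 0 when n+n' is even and 2n/(n²−n'²) when n+n' is odd (it need not vanish on (0, π)).
  u² squared terms: (-2)²·∫sin(3x)² dx = 4·π/2 = 2*π;  (2)²·∫cos(4x)² dx = 4·π/2 = 2*π;  (5)²·∫sin(4x)² dx = 25·π/2 = 25*π/2.
  u² cross terms: 2·(-2)·(2)·∫sin(3x)·cos(4x) dx = -8·(-6/7) = 48/7;  2·(-2)·(5)·∫sin(3x)·sin(4x) dx = -20·(0) = 0;  2·(2)·(5)·∫cos(4x)·sin(4x) dx = 20·(0) = 0.
  So ∫_0^π u² dx = 2*π + 2*π + 25*π/2 + 48/7 + 0 + 0 = 48/7 + 33*π/2.
  (u')² squared terms: (-8)²·∫sin(4x)² dx = 64·π/2 = 32*π;  (-6)²·∫cos(3x)² dx = 36·π/2 = 18*π;  (20)²·∫cos(4x)² dx = 400·π/2 = 200*π.
  (u')² cross terms: 2·(-8)·(-6)·∫sin(4x)·cos(3x) dx = 96·(8/7) = 768/7;  2·(-8)·(20)·∫sin(4x)·cos(4x) dx = -320·(0) = 0;  2·(-6)·(20)·∫cos(3x)·cos(4x) dx = -240·(0) = 0.
  So ∫_0^π (u')² dx = 32*π + 18*π + 200*π + 768/7 + 0 + 0 = 768/7 + 250*π.
||u||_{H^1}^2 = (48/7 + 33*π/2) + (768/7 + 250*π) = 816/7 + 533*π/2.


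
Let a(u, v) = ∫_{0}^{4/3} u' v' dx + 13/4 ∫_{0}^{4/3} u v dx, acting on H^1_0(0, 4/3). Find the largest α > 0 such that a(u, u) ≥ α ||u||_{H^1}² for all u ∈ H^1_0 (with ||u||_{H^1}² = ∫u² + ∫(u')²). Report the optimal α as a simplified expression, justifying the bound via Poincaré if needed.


α = 1

Coercivity of a(·,·) on H^1_0(0, 4/3) means a(u, u) ≥ α ||u||_{H^1}² for every u ∈ H^1_0.
The interval has length L = 4/3, and Poincaré/coercivity depend only on L. Here a(u, u) = ∫(u')² + (13/4)·∫u².
Here c = 13/4 ≥ 1, so a(u,u) = ∫(u')² + c∫u² ≥ ∫(u')² + ∫u² = ||u||_{H^1}², i.e. α = 1 works. No larger α is possible: a(u,u) ≥ α||u||_{H^1}² means (1−α)∫(u')² ≥ (α−c)∫u², and for the modes u_n = sin(nπ(x−x₀)/L) (x₀ the left endpoint) one has ∫u_n²/∫(u_n')² = (L/(nπ))² → 0, so a(u_n,u_n)/||u_n||_{H^1}² → 1. Hence the optimal constant is α = 1.
Therefore α = 1.


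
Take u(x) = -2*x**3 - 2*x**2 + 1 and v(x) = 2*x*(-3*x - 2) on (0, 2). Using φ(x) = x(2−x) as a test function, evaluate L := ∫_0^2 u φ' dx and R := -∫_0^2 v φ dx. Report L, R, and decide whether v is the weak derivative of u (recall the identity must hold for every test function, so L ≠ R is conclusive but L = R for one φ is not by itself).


LHS = 224/15, RHS = 224/15. Yes, v = u' weakly.

u(x) = -2*x**3 - 2*x**2 + 1, classical derivative u'(x) = -6*x**2 - 4*x.
φ(x) = x(2−x), so φ'(x) = 2 - 2*x.
Note φ(0) = φ(2) = 0, so the boundary term u·φ vanishes.
LHS = ∫_0^2 u(x) φ'(x) dx = ∫_0^2 (4*x^4 - 4*x^2 - 2*x + 2) dx. Term by term:
  ∫_0^2 4*x^4 dx = 128/5;  ∫_0^2 -4*x^2 dx = -32/3;  ∫_0^2 -2*x dx = -4;
  ∫_0^2 2 dx = 4.
Sum: 128/5 − 32/3 − 4 + 4 = 224/15.
So LHS = 224/15.
∫_0^2 v(x) φ(x) dx = ∫_0^2 (6*x^4 - 8*x^3 - 8*x^2) dx. Term by term:
  ∫_0^2 6*x^4 dx = 192/5;  ∫_0^2 -8*x^3 dx = -32;  ∫_0^2 -8*x^2 dx = -64/3.
Sum: 192/5 − 32 − 64/3 = -224/15.
So RHS = -∫_0^2 v(x) φ(x) dx = 224/15.
LHS = RHS, so the identity holds for this test φ.
Moreover u is smooth here and v(x) = u'(x) = -6*x**2 - 4*x pointwise, so the identity holds for every test function. Hence v is the weak derivative of u.


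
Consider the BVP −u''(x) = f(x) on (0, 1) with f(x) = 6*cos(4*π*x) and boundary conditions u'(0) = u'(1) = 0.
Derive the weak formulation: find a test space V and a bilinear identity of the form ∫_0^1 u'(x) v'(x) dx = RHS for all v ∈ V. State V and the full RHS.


V = H^1(0, 1) (no boundary constraint on v; u is determined up to an additive constant); weak form: ∫_0^1 u'v' dx = ∫_0^1 (6*cos(4*π*x)) v dx for all v ∈ V.

Multiply both sides by a test function v and integrate from 0 to 1:
  ∫_0^1 −u''(x) v(x) dx = ∫_0^1 f(x) v(x) dx.
Integrate the LHS by parts once:
  ∫_0^1 −u'' v dx = −[u'(x) v(x)]_0^1 + ∫_0^1 u'(x) v'(x) dx.
Thus ∫_0^1 u'(x) v'(x) dx = ∫_0^1 f(x) v(x) dx + [u'(x) v(x)]_0^1.
Choose V so that boundary terms are either known or forced to vanish.
u has homogeneous Neumann: u'(0) = u'(1) = 0. So [u' v]_0^1 = 0·v(1) − 0·v(0) = 0 for any v; take V = H^1(0, 1).
Weak formulation: find u (satisfying any essential BC) such that ∫_0^1 u'(x) v'(x) dx = ∫_0^1 f v dx for all v ∈ V (homogeneous Neumann, so boundary terms vanish).
Substituting f(x) = 6*cos(4*π*x), the right-hand side is ∫_0^1 (6*cos(4*π*x)) v dx.
Compatibility check (pure Neumann): taking v ≡ 1 ∈ V gives 0 = ∫_0^1 f dx + (0) − (0), i.e. ∫_0^1 f dx must equal u'(0) − u'(1) = 0. Indeed ∫_0^1 (6*cos(4*π*x)) dx = 0, so the data are compatible. The solution is then unique only up to an additive constant (fix it e.g. by requiring ∫_0^1 u dx = 0).


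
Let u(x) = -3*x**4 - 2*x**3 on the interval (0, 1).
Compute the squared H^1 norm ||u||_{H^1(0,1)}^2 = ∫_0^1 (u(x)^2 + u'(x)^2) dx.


||u||_{H^1}^2 = 3839/70

The H^1 norm (squared) on an interval (0, L) is
  ||u||_{H^1}^2 = ∫_0^L u(x)^2 dx + ∫_0^L u'(x)^2 dx.
Compute u'(x) = -12*x**3 - 6*x**2.
Then u(x)^2 = 9*x**8 + 12*x**7 + 4*x**6 and u'(x)^2 = 144*x**6 + 144*x**5 + 36*x**4.
Integrate each monomial from 0 to 1 using ∫_0^1 c·x^n dx = c·1^(n+1)/(n+1):
  ∫_0^1 u(x)^2 dx = ∫_0^1 (9*x^8 + 12*x^7 + 4*x^6) dx. Term by term:
    ∫_0^1 9*x^8 dx = 1;  ∫_0^1 12*x^7 dx = 3/2;  ∫_0^1 4*x^6 dx = 4/7.
  Sum: 1 + 3/2 + 4/7 = 43/14.
  ∫_0^1 u'(x)^2 dx = ∫_0^1 (144*x^6 + 144*x^5 + 36*x^4) dx. Term by term:
    ∫_0^1 144*x^6 dx = 144/7;  ∫_0^1 144*x^5 dx = 24;  ∫_0^1 36*x^4 dx = 36/5.
  Sum: 144/7 + 24 + 36/5 = 1812/35.
Adding: ||u||_{H^1}^2 = 43/14 + 1812/35 = 3839/70.


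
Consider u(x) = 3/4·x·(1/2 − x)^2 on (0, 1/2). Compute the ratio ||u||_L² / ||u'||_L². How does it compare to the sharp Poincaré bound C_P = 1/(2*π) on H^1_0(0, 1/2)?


||u||_L² / ||u'||_L² = sqrt(14)/28 < C_P = 1/(2*π).

u(x) = 3/4·x·(1/2 − x)^2, so u'(x) = 9*x^2/4 - 3*x/2 + 3/16.
u(x) = 3/4·x·(1/2 − x)^2 vanishes at x = 0 and x = 1/2, so u ∈ H^1_0(0, 1/2). Differentiate via the product rule and integrate the resulting polynomials term by term.
  ∫_0^1/2 u² dx = ∫_0^1/2 (9*x^6/16 - 9*x^5/8 + 27*x^4/32 - 9*x^3/32 + 9*x^2/256) dx. Term by term:
    ∫_0^1/2 9*x^6/16 dx = 9/14336;  ∫_0^1/2 -9*x^5/8 dx = -3/1024;  ∫_0^1/2 27*x^4/32 dx = 27/5120;
    ∫_0^1/2 -9*x^3/32 dx = -9/2048;  ∫_0^1/2 9*x^2/256 dx = 3/2048.
  Sum: 9/14336 − 3/1024 + 27/5120 − 9/2048 + 3/2048 = 3/71680.
  ∫_0^1/2 (u')² dx = ∫_0^1/2 (81*x^4/16 - 27*x^3/4 + 99*x^2/32 - 9*x/16 + 9/256) dx. Term by term:
    ∫_0^1/2 81*x^4/16 dx = 81/2560;  ∫_0^1/2 -27*x^3/4 dx = -27/256;  ∫_0^1/2 99*x^2/32 dx = 33/256;
    ∫_0^1/2 -9*x/16 dx = -9/128;  ∫_0^1/2 9/256 dx = 9/512.
  Sum: 81/2560 − 27/256 + 33/256 − 9/128 + 9/512 = 3/1280.
∫_0^1/2 u² dx = 3/71680, so ||u||_L² = sqrt(210)/2240.
∫_0^1/2 (u')² dx = 3/1280, so ||u'||_L² = sqrt(15)/80.
Ratio ||u||_L² / ||u'||_L² = sqrt(14)/28.
Sharp Poincaré constant on H^1_0(0, 1/2) is C_P = L/π = 1/(2*π), achieved by sin(2*π·x).
A polynomial bump cannot attain the sharp Poincaré constant (only the first sine eigenfunction does), so the ratio is strictly less than C_P, consistent with ||u||_L² ≤ C_P ||u'||_L².


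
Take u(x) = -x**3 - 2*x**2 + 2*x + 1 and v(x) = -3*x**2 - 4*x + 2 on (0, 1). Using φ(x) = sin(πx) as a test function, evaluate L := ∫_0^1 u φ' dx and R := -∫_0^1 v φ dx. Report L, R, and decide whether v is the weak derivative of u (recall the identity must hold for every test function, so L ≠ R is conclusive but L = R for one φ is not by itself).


LHS = -12/π^3 + 3/π, RHS = -12/π^3 + 3/π. Yes, v = u' weakly.

u(x) = -x**3 - 2*x**2 + 2*x + 1, classical derivative u'(x) = -3*x**2 - 4*x + 2.
φ(x) = sin(πx), so φ'(x) = π*cos(π*x).
Note φ(0) = φ(1) = 0, so the boundary term u·φ vanishes.
LHS = ∫_0^1 u(x) φ'(x) dx = ∫_0^1 (-π*x^3*cos(π*x) - 2*π*x^2*cos(π*x) + 2*π*x*cos(π*x) + π*cos(π*x)) dx. Term by term:
  ∫_0^1 π*cos(π*x) dx = 0;  ∫_0^1 -π*x^3*cos(π*x) dx = -12/π^3 + 3/π;  ∫_0^1 -2*π*x^2*cos(π*x) dx = 4/π;
  ∫_0^1 2*π*x*cos(π*x) dx = -4/π.
Sum: 0 + -12/π^3 + 3/π + 4/π − 4/π = -12/π^3 + 3/π.
So LHS = -12/π^3 + 3/π.
∫_0^1 v(x) φ(x) dx = ∫_0^1 (-3*x^2*sin(π*x) - 4*x*sin(π*x) + 2*sin(π*x)) dx. Term by term:
  ∫_0^1 2*sin(π*x) dx = 4/π;  ∫_0^1 -4*x*sin(π*x) dx = -4/π;  ∫_0^1 -3*x^2*sin(π*x) dx = -3/π + 12/π^3.
Sum: 4/π − 4/π + -3/π + 12/π^3 = -3/π + 12/π^3.
So RHS = -∫_0^1 v(x) φ(x) dx = -12/π^3 + 3/π.
LHS = RHS, so the identity holds for this test φ.
Moreover u is smooth here and v(x) = u'(x) = -3*x**2 - 4*x + 2 pointwise, so the identity holds for every test function. Hence v is the weak derivative of u.


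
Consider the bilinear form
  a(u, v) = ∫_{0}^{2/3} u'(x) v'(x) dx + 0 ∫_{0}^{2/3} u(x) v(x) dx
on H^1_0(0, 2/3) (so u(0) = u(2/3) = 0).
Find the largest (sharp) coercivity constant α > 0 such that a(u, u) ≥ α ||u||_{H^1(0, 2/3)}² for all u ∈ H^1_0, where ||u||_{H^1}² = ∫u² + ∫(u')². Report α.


α = 9*π^2/(4 + 9*π^2)

Coercivity of a(·,·) on H^1_0(0, 2/3) means a(u, u) ≥ α ||u||_{H^1}² for every u ∈ H^1_0.
The interval has length L = 2/3, and Poincaré/coercivity depend only on L. Here a(u, u) = ∫(u')² + (0)·∫u².
Here c = 0, so a(u,u) = ∫(u')² alone. The condition a(u,u) ≥ α||u||_{H^1}² reads (1−α)∫(u')² ≥ (α−c)∫u². Any admissible α is ≤ 1 (rapidly oscillating u have ∫u²/∫(u')² → 0), and α = 1 would force 0 ≥ (1−c)∫u², impossible since c < 1; so 1−α > 0. By the sharp Poincaré inequality on H^1_0 of an interval of length L, ∫(u')² ≥ (π/L)²∫u² with equality for the first sine mode sin(π(x−x₀)/L) (x₀ the left endpoint), so the inequality holds for all u iff (1−α)(π/L)² ≥ α − c, i.e. α ≤ ((π/L)² + c)/((π/L)² + 1) = (1 + c(L/π)²)/(1 + (L/π)²). (Direct route, valid since c ≤ 0: Poincaré gives c∫u² ≥ c(L/π)²∫(u')², so a(u,u) ≥ (1 + c(L/π)²)∫(u')², while ||u||_{H^1}² ≤ (1 + (L/π)²)∫(u')²; dividing yields the same α.) With (π/L)² = 9*π^2/4 and c = 0, the largest admissible constant is α = ((π/L)² + c)/((π/L)² + 1).
Simplifying, α = 9*π^2/(4 + 9*π^2).


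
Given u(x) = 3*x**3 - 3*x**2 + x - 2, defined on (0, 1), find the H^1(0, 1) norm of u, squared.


||u||_{H^1}^2 = 1117/210

The H^1 norm (squared) on an interval (0, L) is
  ||u||_{H^1}^2 = ∫_0^L u(x)^2 dx + ∫_0^L u'(x)^2 dx.
Compute u'(x) = 9*x**2 - 6*x + 1.
Then u(x)^2 = 9*x**6 - 18*x**5 + 15*x**4 - 18*x**3 + 13*x**2 - 4*x + 4 and u'(x)^2 = 81*x**4 - 108*x**3 + 54*x**2 - 12*x + 1.
Integrate each monomial from 0 to 1 using ∫_0^1 c·x^n dx = c·1^(n+1)/(n+1):
  ∫_0^1 u(x)^2 dx = ∫_0^1 (9*x^6 - 18*x^5 + 15*x^4 - 18*x^3 + 13*x^2 - 4*x + 4) dx. Term by term:
    ∫_0^1 9*x^6 dx = 9/7;  ∫_0^1 -18*x^5 dx = -3;  ∫_0^1 15*x^4 dx = 3;
    ∫_0^1 -18*x^3 dx = -9/2;  ∫_0^1 13*x^2 dx = 13/3;  ∫_0^1 -4*x dx = -2;
    ∫_0^1 4 dx = 4.
  Sum: 9/7 − 3 + 3 − 9/2 + 13/3 − 2 + 4 = 131/42.
  ∫_0^1 u'(x)^2 dx = ∫_0^1 (81*x^4 - 108*x^3 + 54*x^2 - 12*x + 1) dx. Term by term:
    ∫_0^1 81*x^4 dx = 81/5;  ∫_0^1 -108*x^3 dx = -27;  ∫_0^1 54*x^2 dx = 18;
    ∫_0^1 -12*x dx = -6;  ∫_0^1 1 dx = 1.
  Sum: 81/5 − 27 + 18 − 6 + 1 = 11/5.
Adding: ||u||_{H^1}^2 = 131/42 + 11/5 = 1117/210.


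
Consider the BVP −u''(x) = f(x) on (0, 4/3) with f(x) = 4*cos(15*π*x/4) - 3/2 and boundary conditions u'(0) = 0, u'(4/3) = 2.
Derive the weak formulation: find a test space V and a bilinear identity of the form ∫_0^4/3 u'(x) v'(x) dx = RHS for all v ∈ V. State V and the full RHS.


V = H^1(0, 4/3) (v unrestricted at boundary; u is determined up to an additive constant); weak form: ∫_0^4/3 u'v' dx = ∫_0^4/3 (4*cos(15*π*x/4) - 3/2) v dx + 2·v(4/3) for all v ∈ V.

Multiply both sides by a test function v and integrate from 0 to 4/3:
  ∫_0^4/3 −u''(x) v(x) dx = ∫_0^4/3 f(x) v(x) dx.
Integrate the LHS by parts once:
  ∫_0^4/3 −u'' v dx = −[u'(x) v(x)]_0^4/3 + ∫_0^4/3 u'(x) v'(x) dx.
Thus ∫_0^4/3 u'(x) v'(x) dx = ∫_0^4/3 f(x) v(x) dx + [u'(x) v(x)]_0^4/3.
Choose V so that boundary terms are either known or forced to vanish.
u has inhomogeneous Neumann u'(0) = 0, u'(4/3) = 2. [u' v]_0^4/3 = (2)·v(4/3) − (0)·v(0) = 2·v(4/3). Take V = H^1(0, 4/3); boundary term becomes part of RHS.
Weak formulation: find u (satisfying any essential BC) such that ∫_0^4/3 u'(x) v'(x) dx = ∫_0^4/3 f v dx + 2·v(4/3) for all v ∈ V (Neumann data are natural BCs: they enter the RHS as boundary terms).
Substituting f(x) = 4*cos(15*π*x/4) - 3/2, the right-hand side is ∫_0^4/3 (4*cos(15*π*x/4) - 3/2) v dx + 2·v(4/3).
Compatibility check (pure Neumann): taking v ≡ 1 ∈ V gives 0 = ∫_0^4/3 f dx + (2) − (0), i.e. ∫_0^4/3 f dx must equal u'(0) − u'(4/3) = -2. Indeed ∫_0^4/3 (4*cos(15*π*x/4) - 3/2) dx = -2, so the data are compatible. The solution is then unique only up to an additive constant (fix it e.g. by requiring ∫_0^4/3 u dx = 0).
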